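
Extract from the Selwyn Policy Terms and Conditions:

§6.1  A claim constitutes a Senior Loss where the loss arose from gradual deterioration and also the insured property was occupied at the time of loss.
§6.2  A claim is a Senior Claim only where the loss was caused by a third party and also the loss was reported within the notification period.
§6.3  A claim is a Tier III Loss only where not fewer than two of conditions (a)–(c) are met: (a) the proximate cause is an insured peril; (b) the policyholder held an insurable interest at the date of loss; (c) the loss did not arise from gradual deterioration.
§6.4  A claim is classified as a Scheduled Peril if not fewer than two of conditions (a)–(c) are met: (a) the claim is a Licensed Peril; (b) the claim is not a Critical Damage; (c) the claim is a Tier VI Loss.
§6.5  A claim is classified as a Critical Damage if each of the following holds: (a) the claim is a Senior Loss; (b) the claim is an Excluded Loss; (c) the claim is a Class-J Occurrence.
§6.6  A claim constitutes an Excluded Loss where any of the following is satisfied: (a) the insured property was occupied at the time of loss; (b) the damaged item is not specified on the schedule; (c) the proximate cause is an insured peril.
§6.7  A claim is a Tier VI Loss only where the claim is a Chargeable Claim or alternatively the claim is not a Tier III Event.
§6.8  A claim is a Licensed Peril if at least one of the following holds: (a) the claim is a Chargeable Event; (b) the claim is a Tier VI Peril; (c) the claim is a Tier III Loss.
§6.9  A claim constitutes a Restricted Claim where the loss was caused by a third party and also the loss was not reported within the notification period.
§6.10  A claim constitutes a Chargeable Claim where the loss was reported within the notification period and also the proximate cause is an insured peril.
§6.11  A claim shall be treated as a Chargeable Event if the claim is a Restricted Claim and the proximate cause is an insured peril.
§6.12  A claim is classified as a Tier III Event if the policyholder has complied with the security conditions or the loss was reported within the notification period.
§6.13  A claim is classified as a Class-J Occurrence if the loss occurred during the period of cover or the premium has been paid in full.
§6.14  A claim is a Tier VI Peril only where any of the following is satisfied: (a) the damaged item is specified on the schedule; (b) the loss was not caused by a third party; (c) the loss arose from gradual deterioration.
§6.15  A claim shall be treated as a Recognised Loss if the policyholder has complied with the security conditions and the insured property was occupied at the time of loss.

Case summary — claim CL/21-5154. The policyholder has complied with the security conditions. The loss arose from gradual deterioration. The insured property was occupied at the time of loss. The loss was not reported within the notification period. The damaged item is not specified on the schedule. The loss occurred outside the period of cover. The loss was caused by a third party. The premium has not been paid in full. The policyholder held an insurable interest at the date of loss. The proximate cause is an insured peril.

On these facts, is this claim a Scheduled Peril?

Yes

§6.9 — Restricted Claim: [the loss was caused by a third party? yes] AND [the loss was not reported within the notification period? yes] → satisfied.
§6.11 — Chargeable Event: [Restricted Claim (§6.9)? yes] AND [the proximate cause is an insured peril? yes] → satisfied.
§6.14 — Tier VI Peril: [the damaged item is specified on the schedule? no] OR [the loss was not caused by a third party? no] OR [the loss arose from gradual deterioration? yes] → satisfied.
§6.3 — Tier III Loss: the proximate cause is an insured peril? yes; the policyholder held an insurable interest at the date of loss? yes; the loss did not arise from gradual deterioration? no — 2 of 3 hold (need ≥2) → satisfied.
§6.8 — Licensed Peril: [Chargeable Event (§6.11)? yes] OR [Tier VI Peril (§6.14)? yes] OR [Tier III Loss (§6.3)? yes] → satisfied.
§6.1 — Senior Loss: [the loss arose from gradual deterioration? yes] AND [the insured property was occupied at the time of loss? yes] → satisfied.
§6.6 — Excluded Loss: [the insured property was occupied at the time of loss? yes] OR [the damaged item is not specified on the schedule? yes] OR [the proximate cause is an insured peril? yes] → satisfied.
§6.13 — Class-J Occurrence: [the loss occurred during the period of cover? no] OR [the premium has been paid in full? no] → not satisfied.
§6.5 — Critical Damage: [Senior Loss (§6.1)? yes] AND [Excluded Loss (§6.6)? yes] AND [Class-J Occurrence (§6.13)? no] → not satisfied.
§6.10 — Chargeable Claim: [the loss was reported within the notification period? no] AND [the proximate cause is an insured peril? yes] → not satisfied.
§6.12 — Tier III Event: [the policyholder has complied with the security conditions? yes] OR [the loss was reported within the notification period? no] → satisfied.
§6.7 — Tier VI Loss: [Chargeable Claim (§6.10)? no] OR [not a Tier III Event (§6.12)? no] → not satisfied.
§6.4 — Scheduled Peril: Licensed Peril (§6.8)? yes; not a Critical Damage (§6.5)? yes; Tier VI Loss (§6.7)? no — 2 of 3 hold (need ≥2) → satisfied.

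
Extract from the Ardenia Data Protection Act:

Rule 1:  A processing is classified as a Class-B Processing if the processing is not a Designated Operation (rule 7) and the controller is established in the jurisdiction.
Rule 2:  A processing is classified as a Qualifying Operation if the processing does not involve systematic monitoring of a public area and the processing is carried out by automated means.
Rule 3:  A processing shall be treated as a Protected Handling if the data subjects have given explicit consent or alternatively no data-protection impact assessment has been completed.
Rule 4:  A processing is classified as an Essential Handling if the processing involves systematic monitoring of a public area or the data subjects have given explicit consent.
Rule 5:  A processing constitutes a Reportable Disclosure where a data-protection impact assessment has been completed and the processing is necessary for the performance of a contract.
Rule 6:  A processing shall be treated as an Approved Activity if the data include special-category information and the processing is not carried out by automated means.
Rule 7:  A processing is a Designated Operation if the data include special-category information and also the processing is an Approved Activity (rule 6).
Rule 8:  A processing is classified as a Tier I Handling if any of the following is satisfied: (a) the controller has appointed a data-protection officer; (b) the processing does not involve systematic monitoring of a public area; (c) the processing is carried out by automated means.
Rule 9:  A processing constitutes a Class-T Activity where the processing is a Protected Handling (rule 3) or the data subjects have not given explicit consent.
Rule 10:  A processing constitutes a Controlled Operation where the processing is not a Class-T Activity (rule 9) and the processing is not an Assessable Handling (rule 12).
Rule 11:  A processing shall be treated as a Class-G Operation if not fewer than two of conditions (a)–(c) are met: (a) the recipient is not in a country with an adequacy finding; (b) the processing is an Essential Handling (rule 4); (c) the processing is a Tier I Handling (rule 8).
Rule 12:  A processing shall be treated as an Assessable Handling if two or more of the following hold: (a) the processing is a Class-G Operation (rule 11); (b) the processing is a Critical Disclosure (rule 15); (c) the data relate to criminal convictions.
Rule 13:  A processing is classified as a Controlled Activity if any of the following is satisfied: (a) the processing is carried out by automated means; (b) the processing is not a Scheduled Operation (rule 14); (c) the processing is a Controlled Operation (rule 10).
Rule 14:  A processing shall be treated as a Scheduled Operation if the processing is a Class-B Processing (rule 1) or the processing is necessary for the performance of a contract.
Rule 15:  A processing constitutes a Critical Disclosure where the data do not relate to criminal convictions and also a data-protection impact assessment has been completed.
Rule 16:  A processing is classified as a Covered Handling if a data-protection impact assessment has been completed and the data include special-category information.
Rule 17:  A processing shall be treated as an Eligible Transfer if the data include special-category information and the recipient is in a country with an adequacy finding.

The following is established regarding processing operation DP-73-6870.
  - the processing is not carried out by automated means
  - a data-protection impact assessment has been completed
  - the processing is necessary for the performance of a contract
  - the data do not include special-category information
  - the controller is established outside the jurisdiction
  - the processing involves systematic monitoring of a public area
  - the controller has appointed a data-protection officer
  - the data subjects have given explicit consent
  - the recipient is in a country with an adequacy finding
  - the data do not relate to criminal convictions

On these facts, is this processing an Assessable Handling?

rule 4 — Essential Handling: [the processing involves systematic monitoring of a public area? yes] OR [the data subjects have given explicit consent? yes] → satisfied.
rule 8 — Tier I Handling: [the controller has appointed a data-protection officer? yes] OR [the processing does not involve systematic monitoring of a public area? no] OR [the processing is carried out by automated means? no] → satisfied.
rule 11 — Class-G Operation: the recipient is not in a country with an adequacy finding? no; Essential Handling (rule 4)? yes; Tier I Handling (rule 8)? yes — 2 of 3 hold (need ≥2) → satisfied.
rule 15 — Critical Disclosure: [the data do not relate to criminal convictions? yes] AND [a data-protection impact assessment has been completed? yes] → satisfied.
rule 12 — Assessable Handling: Class-G Operation (rule 11)? yes; Critical Disclosure (rule 15)? yes; the data relate to criminal convictions? no — 2 of 3 hold (need ≥2) → satisfied.

Yes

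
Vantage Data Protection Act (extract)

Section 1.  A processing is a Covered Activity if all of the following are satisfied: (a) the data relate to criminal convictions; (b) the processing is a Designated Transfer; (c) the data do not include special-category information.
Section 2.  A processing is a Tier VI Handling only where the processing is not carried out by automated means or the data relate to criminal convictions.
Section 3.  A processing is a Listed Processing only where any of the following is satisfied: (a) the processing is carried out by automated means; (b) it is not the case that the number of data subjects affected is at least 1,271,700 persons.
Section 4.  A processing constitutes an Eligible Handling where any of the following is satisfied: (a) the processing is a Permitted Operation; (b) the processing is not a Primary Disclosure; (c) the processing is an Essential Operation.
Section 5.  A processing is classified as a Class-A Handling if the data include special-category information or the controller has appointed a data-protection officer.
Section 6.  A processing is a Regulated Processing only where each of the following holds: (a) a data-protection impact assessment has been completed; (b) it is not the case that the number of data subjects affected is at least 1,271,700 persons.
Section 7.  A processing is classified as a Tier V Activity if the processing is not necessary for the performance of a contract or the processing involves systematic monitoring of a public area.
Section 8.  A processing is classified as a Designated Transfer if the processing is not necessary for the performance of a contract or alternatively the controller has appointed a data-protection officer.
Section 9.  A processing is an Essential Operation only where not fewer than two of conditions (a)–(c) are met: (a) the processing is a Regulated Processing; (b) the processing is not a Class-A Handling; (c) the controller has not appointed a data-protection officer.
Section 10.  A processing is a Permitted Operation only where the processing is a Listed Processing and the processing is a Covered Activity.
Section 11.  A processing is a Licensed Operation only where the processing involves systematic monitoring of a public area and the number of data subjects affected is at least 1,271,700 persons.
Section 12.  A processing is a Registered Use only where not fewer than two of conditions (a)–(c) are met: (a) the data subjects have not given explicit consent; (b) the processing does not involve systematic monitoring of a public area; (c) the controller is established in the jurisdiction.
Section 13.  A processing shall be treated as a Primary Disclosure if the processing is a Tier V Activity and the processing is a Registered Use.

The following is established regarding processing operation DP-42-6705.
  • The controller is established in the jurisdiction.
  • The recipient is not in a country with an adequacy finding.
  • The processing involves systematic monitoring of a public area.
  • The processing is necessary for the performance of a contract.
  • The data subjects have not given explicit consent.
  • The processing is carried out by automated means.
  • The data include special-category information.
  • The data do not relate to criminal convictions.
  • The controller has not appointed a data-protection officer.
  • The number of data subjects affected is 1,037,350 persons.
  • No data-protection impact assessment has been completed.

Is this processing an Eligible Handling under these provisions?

section 3 — Listed Processing: [the processing is carried out by automated means? yes] OR [number of data subjects affected: 1,037,350 persons ≥ 1,271,700 persons? no, so negated condition yes] → satisfied.
section 8 — Designated Transfer: [the processing is not necessary for the performance of a contract? no] OR [the controller has appointed a data-protection officer? no] → not satisfied.
section 1 — Covered Activity: [the data relate to criminal convictions? no] AND [Designated Transfer (section 8)? no] AND [the data do not include special-category information? no] → not satisfied.
section 10 — Permitted Operation: [Listed Processing (section 3)? yes] AND [Covered Activity (section 1)? no] → not satisfied.
section 7 — Tier V Activity: [the processing is not necessary for the performance of a contract? no] OR [the processing involves systematic monitoring of a public area? yes] → satisfied.
section 12 — Registered Use: the data subjects have not given explicit consent? yes; the processing does not involve systematic monitoring of a public area? no; the controller is established in the jurisdiction? yes — 2 of 3 hold (need ≥2) → satisfied.
section 13 — Primary Disclosure: [Tier V Activity (section 7)? yes] AND [Registered Use (section 12)? yes] → satisfied.
section 6 — Regulated Processing: [a data-protection impact assessment has been completed? no] AND [number of data subjects affected: 1,037,350 persons ≥ 1,271,700 persons? no, so negated condition yes] → not satisfied.
section 5 — Class-A Handling: [the data include special-category information? yes] OR [the controller has appointed a data-protection officer? no] → satisfied.
section 9 — Essential Operation: Regulated Processing (section 6)? no; not a Class-A Handling (section 5)? no; the controller has not appointed a data-protection officer? yes — 1 of 3 hold (need ≥2) → not satisfied.
section 4 — Eligible Handling: [Permitted Operation (section 10)? no] OR [not a Primary Disclosure (section 13)? no] OR [Essential Operation (section 9)? no] → not satisfied.

No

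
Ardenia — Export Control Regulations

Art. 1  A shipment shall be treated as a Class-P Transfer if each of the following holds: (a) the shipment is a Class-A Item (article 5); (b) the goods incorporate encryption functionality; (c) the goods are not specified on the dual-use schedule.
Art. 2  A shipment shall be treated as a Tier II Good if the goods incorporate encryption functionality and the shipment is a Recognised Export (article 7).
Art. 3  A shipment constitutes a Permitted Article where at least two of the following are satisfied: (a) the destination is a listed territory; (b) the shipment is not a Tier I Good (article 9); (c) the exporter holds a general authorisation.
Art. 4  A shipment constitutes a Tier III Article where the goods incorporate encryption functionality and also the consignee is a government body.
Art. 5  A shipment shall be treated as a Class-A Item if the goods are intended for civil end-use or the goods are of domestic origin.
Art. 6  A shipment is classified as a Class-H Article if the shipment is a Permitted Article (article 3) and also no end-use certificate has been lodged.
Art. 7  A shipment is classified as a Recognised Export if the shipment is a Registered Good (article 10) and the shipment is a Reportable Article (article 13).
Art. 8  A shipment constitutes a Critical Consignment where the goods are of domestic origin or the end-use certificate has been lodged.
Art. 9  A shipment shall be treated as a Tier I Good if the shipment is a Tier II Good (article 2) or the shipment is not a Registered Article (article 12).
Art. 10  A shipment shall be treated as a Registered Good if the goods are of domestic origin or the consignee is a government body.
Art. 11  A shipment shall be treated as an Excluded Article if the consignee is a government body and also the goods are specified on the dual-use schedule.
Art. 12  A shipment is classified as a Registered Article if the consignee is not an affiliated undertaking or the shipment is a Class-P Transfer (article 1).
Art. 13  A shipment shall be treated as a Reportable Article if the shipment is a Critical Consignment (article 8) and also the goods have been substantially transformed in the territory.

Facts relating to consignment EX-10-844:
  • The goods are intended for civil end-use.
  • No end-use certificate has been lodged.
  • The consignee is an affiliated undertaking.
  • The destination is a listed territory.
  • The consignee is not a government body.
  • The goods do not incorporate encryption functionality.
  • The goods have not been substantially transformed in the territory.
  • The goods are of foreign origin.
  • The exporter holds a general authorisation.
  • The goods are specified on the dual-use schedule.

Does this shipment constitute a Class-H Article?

article 10 — Registered Good: [the goods are of domestic origin? no] OR [the consignee is a government body? no] → not satisfied.
article 8 — Critical Consignment: [the goods are of domestic origin? no] OR [the end-use certificate has been lodged? no] → not satisfied.
article 13 — Reportable Article: [Critical Consignment (article 8)? no] AND [the goods have been substantially transformed in the territory? no] → not satisfied.
article 7 — Recognised Export: [Registered Good (article 10)? no] AND [Reportable Article (article 13)? no] → not satisfied.
article 2 — Tier II Good: [the goods incorporate encryption functionality? no] AND [Recognised Export (article 7)? no] → not satisfied.
article 5 — Class-A Item: [the goods are intended for civil end-use? yes] OR [the goods are of domestic origin? no] → satisfied.
article 1 — Class-P Transfer: [Class-A Item (article 5)? yes] AND [the goods incorporate encryption functionality? no] AND [the goods are not specified on the dual-use schedule? no] → not satisfied.
article 12 — Registered Article: [the consignee is not an affiliated undertaking? no] OR [Class-P Transfer (article 1)? no] → not satisfied.
article 9 — Tier I Good: [Tier II Good (article 2)? no] OR [not a Registered Article (article 12)? yes] → satisfied.
article 3 — Permitted Article: the destination is a listed territory? yes; not a Tier I Good (article 9)? no; the exporter holds a general authorisation? yes — 2 of 3 hold (need ≥2) → satisfied.
article 6 — Class-H Article: [Permitted Article (article 3)? yes] AND [no end-use certificate has been lodged? yes] → satisfied.

Yes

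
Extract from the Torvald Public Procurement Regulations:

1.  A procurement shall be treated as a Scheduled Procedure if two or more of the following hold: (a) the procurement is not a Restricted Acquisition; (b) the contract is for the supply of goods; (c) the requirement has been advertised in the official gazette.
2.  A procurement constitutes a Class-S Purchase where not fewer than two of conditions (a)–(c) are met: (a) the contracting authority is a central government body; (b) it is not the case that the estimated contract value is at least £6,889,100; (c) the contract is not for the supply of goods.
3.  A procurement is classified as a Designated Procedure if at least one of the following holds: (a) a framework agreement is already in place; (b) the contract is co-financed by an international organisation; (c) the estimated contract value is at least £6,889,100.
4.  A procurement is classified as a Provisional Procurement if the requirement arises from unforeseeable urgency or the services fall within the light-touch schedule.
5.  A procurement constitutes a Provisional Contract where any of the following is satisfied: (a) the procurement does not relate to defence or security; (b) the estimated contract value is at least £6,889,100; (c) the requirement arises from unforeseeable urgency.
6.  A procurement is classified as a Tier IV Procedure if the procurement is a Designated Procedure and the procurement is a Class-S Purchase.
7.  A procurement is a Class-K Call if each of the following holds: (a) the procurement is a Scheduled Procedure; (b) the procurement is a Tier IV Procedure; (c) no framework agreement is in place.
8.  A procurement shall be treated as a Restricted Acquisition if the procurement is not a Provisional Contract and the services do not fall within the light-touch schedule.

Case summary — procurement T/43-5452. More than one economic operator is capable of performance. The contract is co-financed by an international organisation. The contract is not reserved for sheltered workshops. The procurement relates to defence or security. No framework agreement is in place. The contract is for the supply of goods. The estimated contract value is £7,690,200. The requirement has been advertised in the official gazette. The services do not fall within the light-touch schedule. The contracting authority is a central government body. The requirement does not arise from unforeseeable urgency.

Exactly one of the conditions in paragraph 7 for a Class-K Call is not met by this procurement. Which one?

Tier IV Procedure

paragraph 5 — Provisional Contract: [the procurement does not relate to defence or security? no] OR [estimated contract value: £7,690,200 ≥ £6,889,100? yes] OR [the requirement arises from unforeseeable urgency? no] → satisfied.
paragraph 8 — Restricted Acquisition: [not a Provisional Contract (paragraph 5)? no] AND [the services do not fall within the light-touch schedule? yes] → not satisfied.
paragraph 1 — Scheduled Procedure: not a Restricted Acquisition (paragraph 8)? yes; the contract is for the supply of goods? yes; the requirement has been advertised in the official gazette? yes — 3 of 3 hold (need ≥2) → satisfied.
paragraph 3 — Designated Procedure: [a framework agreement is already in place? no] OR [the contract is co-financed by an international organisation? yes] OR [estimated contract value: £7,690,200 ≥ £6,889,100? yes] → satisfied.
paragraph 2 — Class-S Purchase: the contracting authority is a central government body? yes; estimated contract value: £7,690,200 ≥ £6,889,100? yes, so negated condition no; the contract is not for the supply of goods? no — 1 of 3 hold (need ≥2) → not satisfied.
paragraph 6 — Tier IV Procedure: [Designated Procedure (paragraph 3)? yes] AND [Class-S Purchase (paragraph 2)? no] → not satisfied.
paragraph 7 — Class-K Call: [Scheduled Procedure (paragraph 1)? yes] AND [Tier IV Procedure (paragraph 6)? no] AND [no framework agreement is in place? yes] → not satisfied.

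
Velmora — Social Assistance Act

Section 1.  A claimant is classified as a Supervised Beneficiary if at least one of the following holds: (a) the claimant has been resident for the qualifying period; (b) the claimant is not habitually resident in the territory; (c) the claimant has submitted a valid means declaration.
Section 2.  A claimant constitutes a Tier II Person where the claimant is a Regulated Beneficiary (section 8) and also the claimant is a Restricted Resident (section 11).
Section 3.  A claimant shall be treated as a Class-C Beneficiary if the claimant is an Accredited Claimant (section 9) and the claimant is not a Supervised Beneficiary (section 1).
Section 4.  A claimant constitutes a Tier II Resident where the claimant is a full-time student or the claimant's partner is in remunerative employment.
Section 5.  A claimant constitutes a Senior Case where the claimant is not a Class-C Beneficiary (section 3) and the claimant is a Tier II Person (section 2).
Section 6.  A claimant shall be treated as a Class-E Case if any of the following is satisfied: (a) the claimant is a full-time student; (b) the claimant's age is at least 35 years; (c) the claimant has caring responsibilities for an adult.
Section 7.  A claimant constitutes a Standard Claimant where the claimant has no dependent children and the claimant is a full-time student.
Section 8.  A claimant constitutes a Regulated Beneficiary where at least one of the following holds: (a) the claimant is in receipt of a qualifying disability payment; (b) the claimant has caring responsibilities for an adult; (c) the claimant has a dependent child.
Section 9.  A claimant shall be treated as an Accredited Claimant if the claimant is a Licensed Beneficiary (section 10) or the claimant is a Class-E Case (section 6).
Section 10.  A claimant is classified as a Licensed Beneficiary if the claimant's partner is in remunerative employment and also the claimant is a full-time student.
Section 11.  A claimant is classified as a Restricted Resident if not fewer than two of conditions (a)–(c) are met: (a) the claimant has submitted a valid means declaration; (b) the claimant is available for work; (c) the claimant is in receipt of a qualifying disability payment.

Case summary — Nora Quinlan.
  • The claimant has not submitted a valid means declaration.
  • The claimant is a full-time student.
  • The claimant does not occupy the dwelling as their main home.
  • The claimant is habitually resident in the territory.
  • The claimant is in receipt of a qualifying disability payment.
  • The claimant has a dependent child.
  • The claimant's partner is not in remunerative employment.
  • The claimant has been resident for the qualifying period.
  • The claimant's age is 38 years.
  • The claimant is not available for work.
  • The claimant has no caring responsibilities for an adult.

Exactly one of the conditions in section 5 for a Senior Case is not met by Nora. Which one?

section 10 — Licensed Beneficiary: [the claimant's partner is in remunerative employment? no] AND [the claimant is a full-time student? yes] → not satisfied.
section 6 — Class-E Case: [the claimant is a full-time student? yes] OR [claimant's age: 38 years ≥ 35 years? yes] OR [the claimant has caring responsibilities for an adult? no] → satisfied.
section 9 — Accredited Claimant: [Licensed Beneficiary (section 10)? no] OR [Class-E Case (section 6)? yes] → satisfied.
section 1 — Supervised Beneficiary: [the claimant has been resident for the qualifying period? yes] OR [the claimant is not habitually resident in the territory? no] OR [the claimant has submitted a valid means declaration? no] → satisfied.
section 3 — Class-C Beneficiary: [Accredited Claimant (section 9)? yes] AND [not a Supervised Beneficiary (section 1)? no] → not satisfied.
section 8 — Regulated Beneficiary: [the claimant is in receipt of a qualifying disability payment? yes] OR [the claimant has caring responsibilities for an adult? no] OR [the claimant has a dependent child? yes] → satisfied.
section 11 — Restricted Resident: the claimant has submitted a valid means declaration? no; the claimant is available for work? no; the claimant is in receipt of a qualifying disability payment? yes — 1 of 3 hold (need ≥2) → not satisfied.
section 2 — Tier II Person: [Regulated Beneficiary (section 8)? yes] AND [Restricted Resident (section 11)? no] → not satisfied.
section 5 — Senior Case: [not a Class-C Beneficiary (section 3)? yes] AND [Tier II Person (section 2)? no] → not satisfied.

Tier II Person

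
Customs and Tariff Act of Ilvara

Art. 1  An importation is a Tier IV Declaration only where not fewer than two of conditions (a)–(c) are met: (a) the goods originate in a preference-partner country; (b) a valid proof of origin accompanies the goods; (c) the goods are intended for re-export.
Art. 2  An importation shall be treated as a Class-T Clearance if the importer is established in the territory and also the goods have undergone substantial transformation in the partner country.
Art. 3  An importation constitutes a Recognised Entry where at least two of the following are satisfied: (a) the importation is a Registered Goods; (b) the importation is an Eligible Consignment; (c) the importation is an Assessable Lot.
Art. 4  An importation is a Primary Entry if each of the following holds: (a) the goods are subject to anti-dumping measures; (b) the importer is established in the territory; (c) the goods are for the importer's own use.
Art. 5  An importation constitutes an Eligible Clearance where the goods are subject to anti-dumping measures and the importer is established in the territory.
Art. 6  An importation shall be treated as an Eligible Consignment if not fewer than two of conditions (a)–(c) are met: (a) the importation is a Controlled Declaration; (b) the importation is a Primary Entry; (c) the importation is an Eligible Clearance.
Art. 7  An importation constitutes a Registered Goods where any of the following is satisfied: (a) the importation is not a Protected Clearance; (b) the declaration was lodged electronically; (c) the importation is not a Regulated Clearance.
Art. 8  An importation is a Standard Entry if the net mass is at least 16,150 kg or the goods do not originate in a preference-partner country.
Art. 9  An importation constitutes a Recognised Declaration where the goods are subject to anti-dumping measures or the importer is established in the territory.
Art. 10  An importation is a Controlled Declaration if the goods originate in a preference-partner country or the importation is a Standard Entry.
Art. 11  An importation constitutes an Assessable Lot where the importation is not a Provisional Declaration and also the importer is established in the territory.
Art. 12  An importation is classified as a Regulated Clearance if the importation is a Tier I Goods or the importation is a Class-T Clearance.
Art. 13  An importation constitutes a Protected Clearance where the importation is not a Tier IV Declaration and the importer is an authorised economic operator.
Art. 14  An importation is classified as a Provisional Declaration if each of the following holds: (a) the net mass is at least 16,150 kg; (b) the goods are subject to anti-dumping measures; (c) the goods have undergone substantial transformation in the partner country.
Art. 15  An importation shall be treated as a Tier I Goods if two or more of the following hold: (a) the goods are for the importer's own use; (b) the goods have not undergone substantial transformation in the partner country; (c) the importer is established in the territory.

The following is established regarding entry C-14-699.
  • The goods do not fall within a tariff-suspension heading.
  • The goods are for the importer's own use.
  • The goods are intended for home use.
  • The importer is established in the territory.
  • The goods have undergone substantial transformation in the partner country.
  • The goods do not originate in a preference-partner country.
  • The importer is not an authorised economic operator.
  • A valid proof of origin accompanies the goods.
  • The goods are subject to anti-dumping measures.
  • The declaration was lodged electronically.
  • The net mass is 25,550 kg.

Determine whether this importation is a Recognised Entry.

Yes

Under article 1: the goods originate in a preference-partner country? no; a valid proof of origin accompanies the goods? yes; the goods are intended for re-export? no — 1 of 3 hold (need ≥2) → not satisfied.
Under article 13: not a Tier IV Declaration (article 1)? yes; and the importer is an authorised economic operator? no. So the importation is not a Protected Clearance.
Under article 15: the goods are for the importer's own use? yes; the goods have not undergone substantial transformation in the partner country? no; the importer is established in the territory? yes — 2 of 3 hold (need ≥2) → satisfied.
Under article 2: the importer is established in the territory? yes; and the goods have undergone substantial transformation in the partner country? yes. So the importation is a Class-T Clearance.
Under article 12: Tier I Goods (article 15)? yes; or Class-T Clearance (article 2)? yes. So the importation is a Regulated Clearance.
Under article 7: not a Protected Clearance (article 13)? yes; or the declaration was lodged electronically? yes; or not a Regulated Clearance (article 12)? no. So the importation is a Registered Goods.
Under article 8: net mass: 25,550 kg ≥ 16,150 kg? yes; or the goods do not originate in a preference-partner country? yes. So the importation is a Standard Entry.
Under article 10: the goods originate in a preference-partner country? no; or Standard Entry (article 8)? yes. So the importation is a Controlled Declaration.
Under article 4: the goods are subject to anti-dumping measures? yes; and the importer is established in the territory? yes; and the goods are for the importer's own use? yes. So the importation is a Primary Entry.
Under article 5: the goods are subject to anti-dumping measures? yes; and the importer is established in the territory? yes. So the importation is an Eligible Clearance.
Under article 6: Controlled Declaration (article 10)? yes; Primary Entry (article 4)? yes; Eligible Clearance (article 5)? yes — 3 of 3 hold (need ≥2) → satisfied.
Under article 14: net mass: 25,550 kg ≥ 16,150 kg? yes; and the goods are subject to anti-dumping measures? yes; and the goods have undergone substantial transformation in the partner country? yes. So the importation is a Provisional Declaration.
Under article 11: not a Provisional Declaration (article 14)? no; and the importer is established in the territory? yes. So the importation is not an Assessable Lot.
Under article 3: Registered Goods (article 7)? yes; Eligible Consignment (article 6)? yes; Assessable Lot (article 11)? no — 2 of 3 hold (need ≥2) → satisfied.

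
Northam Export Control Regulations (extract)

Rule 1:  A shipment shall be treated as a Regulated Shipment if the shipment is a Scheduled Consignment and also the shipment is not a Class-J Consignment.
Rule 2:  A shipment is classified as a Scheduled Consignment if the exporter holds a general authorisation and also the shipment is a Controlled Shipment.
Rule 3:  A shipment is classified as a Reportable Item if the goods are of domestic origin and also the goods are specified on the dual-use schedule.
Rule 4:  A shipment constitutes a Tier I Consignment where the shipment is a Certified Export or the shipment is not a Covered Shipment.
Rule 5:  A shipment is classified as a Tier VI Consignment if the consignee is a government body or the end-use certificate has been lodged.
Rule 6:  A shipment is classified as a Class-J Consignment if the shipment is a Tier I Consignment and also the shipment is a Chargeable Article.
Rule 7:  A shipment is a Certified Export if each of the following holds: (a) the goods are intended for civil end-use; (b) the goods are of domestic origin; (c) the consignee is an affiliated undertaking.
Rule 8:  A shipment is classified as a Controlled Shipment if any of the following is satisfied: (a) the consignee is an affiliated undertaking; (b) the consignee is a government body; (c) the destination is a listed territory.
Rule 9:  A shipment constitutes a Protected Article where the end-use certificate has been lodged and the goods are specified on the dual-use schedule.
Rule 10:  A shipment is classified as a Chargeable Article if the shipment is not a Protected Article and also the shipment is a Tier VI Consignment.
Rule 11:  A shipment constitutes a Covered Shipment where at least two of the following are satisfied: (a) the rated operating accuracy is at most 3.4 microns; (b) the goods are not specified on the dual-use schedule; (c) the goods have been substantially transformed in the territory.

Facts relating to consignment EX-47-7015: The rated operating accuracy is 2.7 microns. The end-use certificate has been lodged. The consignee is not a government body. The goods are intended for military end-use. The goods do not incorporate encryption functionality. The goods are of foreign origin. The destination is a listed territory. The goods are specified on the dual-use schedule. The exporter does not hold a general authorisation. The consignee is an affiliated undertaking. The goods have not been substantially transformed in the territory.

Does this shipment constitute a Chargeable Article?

rule 9 — Protected Article: [the end-use certificate has been lodged? yes] AND [the goods are specified on the dual-use schedule? yes] → satisfied.
rule 5 — Tier VI Consignment: [the consignee is a government body? no] OR [the end-use certificate has been lodged? yes] → satisfied.
rule 10 — Chargeable Article: [not a Protected Article (rule 9)? no] AND [Tier VI Consignment (rule 5)? yes] → not satisfied.

No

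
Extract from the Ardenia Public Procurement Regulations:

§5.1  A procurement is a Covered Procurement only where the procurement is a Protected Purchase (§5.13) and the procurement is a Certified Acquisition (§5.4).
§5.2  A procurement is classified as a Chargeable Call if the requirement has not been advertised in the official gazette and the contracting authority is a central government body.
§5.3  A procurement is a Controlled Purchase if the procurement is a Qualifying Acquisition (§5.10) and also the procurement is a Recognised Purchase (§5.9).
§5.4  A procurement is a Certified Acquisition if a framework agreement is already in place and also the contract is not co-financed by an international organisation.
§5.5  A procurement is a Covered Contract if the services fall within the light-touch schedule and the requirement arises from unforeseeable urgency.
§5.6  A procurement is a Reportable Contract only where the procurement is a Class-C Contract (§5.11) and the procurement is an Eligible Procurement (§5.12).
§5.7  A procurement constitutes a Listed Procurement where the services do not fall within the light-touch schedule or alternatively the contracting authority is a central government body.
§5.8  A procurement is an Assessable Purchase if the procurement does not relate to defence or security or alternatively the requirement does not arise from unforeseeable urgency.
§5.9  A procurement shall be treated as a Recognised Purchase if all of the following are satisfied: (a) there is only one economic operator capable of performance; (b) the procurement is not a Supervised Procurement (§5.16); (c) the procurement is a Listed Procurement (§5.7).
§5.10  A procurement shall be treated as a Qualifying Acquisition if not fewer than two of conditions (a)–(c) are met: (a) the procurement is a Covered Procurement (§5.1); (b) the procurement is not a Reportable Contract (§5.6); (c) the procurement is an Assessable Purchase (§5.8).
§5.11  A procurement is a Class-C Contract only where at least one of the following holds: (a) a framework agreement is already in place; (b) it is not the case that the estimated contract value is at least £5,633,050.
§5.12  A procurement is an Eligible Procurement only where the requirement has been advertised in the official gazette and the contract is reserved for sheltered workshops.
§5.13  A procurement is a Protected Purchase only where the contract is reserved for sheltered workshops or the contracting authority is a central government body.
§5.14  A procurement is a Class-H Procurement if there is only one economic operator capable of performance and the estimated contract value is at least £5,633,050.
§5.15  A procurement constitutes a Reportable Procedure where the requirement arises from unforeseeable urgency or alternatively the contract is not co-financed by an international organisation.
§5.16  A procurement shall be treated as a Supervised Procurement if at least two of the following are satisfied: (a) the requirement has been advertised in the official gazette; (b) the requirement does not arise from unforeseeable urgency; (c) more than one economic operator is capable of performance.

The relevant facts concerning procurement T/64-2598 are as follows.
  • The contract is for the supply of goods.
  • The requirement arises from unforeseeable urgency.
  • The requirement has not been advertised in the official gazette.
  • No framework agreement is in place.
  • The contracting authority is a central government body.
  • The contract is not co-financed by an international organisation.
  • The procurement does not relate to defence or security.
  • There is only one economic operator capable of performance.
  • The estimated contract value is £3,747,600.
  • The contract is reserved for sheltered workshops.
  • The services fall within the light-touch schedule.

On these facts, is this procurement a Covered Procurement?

No

§5.13 — Protected Purchase: [the contract is reserved for sheltered workshops? yes] OR [the contracting authority is a central government body? yes] → satisfied.
§5.4 — Certified Acquisition: [a framework agreement is already in place? no] AND [the contract is not co-financed by an international organisation? yes] → not satisfied.
§5.1 — Covered Procurement: [Protected Purchase (§5.13)? yes] AND [Certified Acquisition (§5.4)? no] → not satisfied.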